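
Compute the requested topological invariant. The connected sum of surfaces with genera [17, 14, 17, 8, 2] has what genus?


Genus is additive under connected sum of orientable surfaces.
g = 17 + 14 + 17 + 8 + 2 = 58

58


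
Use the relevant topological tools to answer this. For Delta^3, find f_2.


Delta^3 has 3+1 vertices. A 2-face is a choice of 2+1 vertices.
f_2 = C(3+1, 2+1) = C(4,3) = 4

4


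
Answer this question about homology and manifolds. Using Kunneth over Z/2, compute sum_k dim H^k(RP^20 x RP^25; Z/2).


dim H^*(RP^n; Z/2) = n+1 (one Z/2 in each degree 0..n).
Total Betti number is multiplicative.
Total = (20+1) * (25+1) = 21 * 26 = 546

546


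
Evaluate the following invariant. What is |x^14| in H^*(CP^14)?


|x| = 2 in H^*(CP^n).
|x^14| = 14 * |x| = 14 * 2 = 28

28


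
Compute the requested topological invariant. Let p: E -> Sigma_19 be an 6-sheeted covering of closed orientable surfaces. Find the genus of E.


For an n-sheeted cover: chi(E) = n * chi(B).
chi(Sigma_19) = 2 - 2*19 = -36.
chi(E) = 6 * (-36) = -216.
genus(E) = (2 - chi(E))/2 = (2 - (-216))/2 = 218/2 = 109

109


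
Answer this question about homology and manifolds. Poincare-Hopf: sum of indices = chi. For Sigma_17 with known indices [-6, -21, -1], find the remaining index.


Poincare-Hopf: sum of indices = chi(M).
chi(Sigma_17) = 2 - 2*17 = -32.
Sum of known indices = -28.
x = chi - (sum known) = -32 - (-28) = -4

-4


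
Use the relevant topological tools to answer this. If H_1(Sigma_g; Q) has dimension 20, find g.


For a closed orientable surface: b_1 = 2g.
20 = 2g
g = 20 / 2 = 10

10


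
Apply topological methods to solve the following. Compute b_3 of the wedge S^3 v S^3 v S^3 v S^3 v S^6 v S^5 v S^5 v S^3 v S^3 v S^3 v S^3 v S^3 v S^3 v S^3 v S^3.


For a wedge of spheres, H_k (k>0) is free on one generator per sphere of dimension k.
Spheres of dimension 3: count = 12.
b_3 = 12

12


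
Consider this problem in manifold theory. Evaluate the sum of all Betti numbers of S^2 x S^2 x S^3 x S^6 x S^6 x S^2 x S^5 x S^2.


Total Betti number is multiplicative under products.
Each S^d (d>=1) has total Betti number 2.
There are 8 sphere factors.
Total = 2^8 = 256

256


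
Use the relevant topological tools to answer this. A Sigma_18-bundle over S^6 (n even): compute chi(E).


chi(S^6) = 2 (n even), chi(Sigma_18) = 2 - 2*18 = -34.
chi(E) = 2 * (-34) = -68

-68


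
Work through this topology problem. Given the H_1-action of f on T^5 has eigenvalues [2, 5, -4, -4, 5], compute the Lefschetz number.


For a torus self-map: L(f) = det(I - A) where A acts on H_1.
L(f) = (1-2) * (1-5) * (1--4) * (1--4) * (1-5) = -1 * -4 * 5 * 5 * -4 = -400

-400


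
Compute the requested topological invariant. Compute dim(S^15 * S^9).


Join of spheres: S^m * S^n = S^{m+n+1}.
dim = 15 + 9 + 1 = 25

25


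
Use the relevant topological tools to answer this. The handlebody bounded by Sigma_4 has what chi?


A genus-g handlebody deformation retracts to a wedge of g circles.
chi(vee_g S^1) = 1 - g.
chi(H_4) = 1 - 4 = -3

-3


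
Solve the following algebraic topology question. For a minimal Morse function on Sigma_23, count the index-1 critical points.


A perfect Morse function has m_k = b_k.
For Sigma_23: b_0=1, b_1=2g=46, b_2=1.
Saddles m_1 = 2g = 46

46


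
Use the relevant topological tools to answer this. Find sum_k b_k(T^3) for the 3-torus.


b_k(T^3) = C(3,k), so the sum over k is sum_k C(3,k) = 2^3.
Total = 2^3 = 8

8


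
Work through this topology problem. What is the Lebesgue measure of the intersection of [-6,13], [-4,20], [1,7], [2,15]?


Intersection = [max(a_i), min(b_i)] = [2, 7].
Length = 7 - 2 = 5

5


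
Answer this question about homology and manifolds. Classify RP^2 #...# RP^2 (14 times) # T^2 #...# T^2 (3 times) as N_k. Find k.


Since a >= 1, the sum is non-orientable; each T^2 can be replaced by RP^2 # RP^2 (since T^2#RP^2 = 3RP^2).
Total crosscaps k = 14 + 2*3 = 20.
Check via chi: chi = 14*1 + 3*0 - (14+3-1)*2 = -18 = 2 - k = -18. Consistent.

20


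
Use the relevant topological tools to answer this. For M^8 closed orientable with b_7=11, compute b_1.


Poincare duality for closed orientable n-manifolds: b_k = b_{n-k}.
Here n = 8, so b_1 = b_7 = 11

11


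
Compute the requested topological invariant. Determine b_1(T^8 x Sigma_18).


pi_1(A x B) = pi_1(A) x pi_1(B); rank of abelianization = b_1.
b_1(T^8) = 8, b_1(Sigma_18) = 2*18 = 36.
b_1(product) = 8 + 36 = 44

44


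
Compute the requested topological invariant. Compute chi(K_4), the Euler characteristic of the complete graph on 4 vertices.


K_4: V = 4, E = C(4,2) = 6.
chi = V - E = 4 - 6 = -2

-2


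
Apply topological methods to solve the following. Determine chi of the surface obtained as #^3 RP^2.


For a non-orientable closed surface with k crosscaps: chi = 2 - k.
Here k = 3.
chi = 2 - 3 = -1

-1


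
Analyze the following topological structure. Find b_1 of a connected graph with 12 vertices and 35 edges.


For a connected graph: rank(pi_1) = b_1 = E - V + 1 = 1 - chi.
chi = V - E = 12 - 35 = -23.
rank = 1 - (-23) = 35 - 12 + 1 = 24

24


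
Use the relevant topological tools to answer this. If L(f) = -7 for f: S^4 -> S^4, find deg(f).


L(f) = 1 + (-1)^4 deg(f) on S^4.
-7 = 1 + (-1)^4 * deg(f)
(-1)^4 * deg(f) = -8
deg(f) = -8

-8


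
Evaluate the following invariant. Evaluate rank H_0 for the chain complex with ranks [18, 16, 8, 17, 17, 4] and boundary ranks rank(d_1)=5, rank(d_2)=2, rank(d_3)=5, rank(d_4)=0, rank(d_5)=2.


rank H_k = rank(ker d_k) - rank(im d_{k+1}).
rank(ker d_0) = rank(C_0) - rank(d_0) = 18 - 0 = 18.
rank(im d_{0+1}) = 5.
rank H_0 = 18 - 5 = 13

13


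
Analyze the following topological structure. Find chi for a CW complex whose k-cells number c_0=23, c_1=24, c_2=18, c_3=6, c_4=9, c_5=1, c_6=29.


chi = sum_k (-1)^k c_k.
= (-1)^0*23 + (-1)^1*24 + (-1)^2*18 + (-1)^3*6 + (-1)^4*9 + (-1)^5*1 + (-1)^6*29
= (23) + (-24) + (18) + (-6) + (9) + (-1) + (29)
= 48

48


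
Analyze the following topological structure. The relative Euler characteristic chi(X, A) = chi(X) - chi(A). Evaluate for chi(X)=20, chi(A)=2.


Relative Euler characteristic: chi(X, A) = chi(X) - chi(A).
= 20 - (2) = 18

18


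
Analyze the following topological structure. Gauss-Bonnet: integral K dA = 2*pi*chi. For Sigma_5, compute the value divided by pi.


Gauss-Bonnet: integral K dA = 2*pi*chi(M).
chi(Sigma_5) = 2 - 2*5 = -8.
(integral K dA)/pi = 2*chi = 2*(-8) = -16

-16


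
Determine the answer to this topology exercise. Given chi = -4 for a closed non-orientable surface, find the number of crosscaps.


chi = 2 - k for closed non-orientable surfaces with k crosscaps.
-4 = 2 - k
k = 2 - (-4) = 6

6


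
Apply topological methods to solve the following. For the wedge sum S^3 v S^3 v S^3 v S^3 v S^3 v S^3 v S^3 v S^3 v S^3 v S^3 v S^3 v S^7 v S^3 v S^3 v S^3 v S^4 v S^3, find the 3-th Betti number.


For a wedge of spheres, H_k (k>0) is free on one generator per sphere of dimension k.
Spheres of dimension 3: count = 15.
b_3 = 15

15


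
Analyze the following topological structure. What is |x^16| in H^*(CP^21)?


|x| = 2 in H^*(CP^n).
|x^16| = 16 * |x| = 16 * 2 = 32

32


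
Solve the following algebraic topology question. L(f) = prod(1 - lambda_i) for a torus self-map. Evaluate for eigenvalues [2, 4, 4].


For a torus self-map: L(f) = det(I - A) where A acts on H_1.
L(f) = (1-2) * (1-4) * (1-4) = -1 * -3 * -3 = -9

-9


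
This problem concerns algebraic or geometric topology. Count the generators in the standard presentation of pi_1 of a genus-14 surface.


Standard presentation: pi_1(Sigma_g) = <a_1,b_1,...,a_g,b_g | [a_1,b_1]...[a_g,b_g] = 1>.
Number of generators = 2g = 2*14 = 28

28


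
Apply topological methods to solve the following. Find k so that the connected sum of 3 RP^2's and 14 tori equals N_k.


Since a >= 1, the sum is non-orientable; each T^2 can be replaced by RP^2 # RP^2 (since T^2#RP^2 = 3RP^2).
Total crosscaps k = 3 + 2*14 = 31.
Check via chi: chi = 3*1 + 14*0 - (3+14-1)*2 = -29 = 2 - k = -29. Consistent.

31


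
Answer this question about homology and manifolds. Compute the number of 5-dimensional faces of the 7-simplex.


Delta^7 has 7+1 vertices. A 5-face is a choice of 5+1 vertices.
f_5 = C(7+1, 5+1) = C(8,6) = 28

28


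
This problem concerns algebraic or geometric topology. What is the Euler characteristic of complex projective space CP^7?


CP^7 has one cell in each even dimension 0, 2, ..., 2*7 (7+1 cells total).
All cells are even-dimensional, so chi = number of cells.
chi = 7 + 1 = 8

8


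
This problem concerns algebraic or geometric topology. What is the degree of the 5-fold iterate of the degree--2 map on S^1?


deg(f) = -2. Degree is multiplicative: deg(f^5) = (deg f)^5.
deg(f^5) = (-2)^5 = -32

-32


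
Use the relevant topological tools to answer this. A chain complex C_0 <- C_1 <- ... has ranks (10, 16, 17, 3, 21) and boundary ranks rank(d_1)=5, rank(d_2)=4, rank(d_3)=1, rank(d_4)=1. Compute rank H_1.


rank H_k = rank(ker d_k) - rank(im d_{k+1}).
rank(ker d_1) = rank(C_1) - rank(d_1) = 16 - 5 = 11.
rank(im d_{1+1}) = 4.
rank H_1 = 11 - 4 = 7

7


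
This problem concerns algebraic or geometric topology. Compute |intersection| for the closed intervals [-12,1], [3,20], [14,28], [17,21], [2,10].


Intersection = [max(a_i), min(b_i)] = [17, 1].
Since 17 > 1, the intersection is empty.
Length = 0

0


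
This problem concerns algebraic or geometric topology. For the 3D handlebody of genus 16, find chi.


A genus-g handlebody deformation retracts to a wedge of g circles.
chi(vee_g S^1) = 1 - g.
chi(H_16) = 1 - 16 = -15

-15


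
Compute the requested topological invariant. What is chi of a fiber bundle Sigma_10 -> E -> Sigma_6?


For a fiber bundle F -> E -> B (with CW structure): chi(E) = chi(B) * chi(F).
chi(Sigma_6) = -10, chi(Sigma_10) = -18.
chi(E) = (-10) * (-18) = 180

180


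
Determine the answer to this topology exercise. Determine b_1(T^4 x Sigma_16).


pi_1(A x B) = pi_1(A) x pi_1(B); rank of abelianization = b_1.
b_1(T^4) = 4, b_1(Sigma_16) = 2*16 = 32.
b_1(product) = 4 + 32 = 36

36


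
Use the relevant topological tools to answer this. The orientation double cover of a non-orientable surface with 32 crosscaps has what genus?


chi(N_32) = 2 - 32 = -30.
Double cover: chi(Sigma_g) = 2 * chi(N_32) = 2*(-30) = -60.
2 - 2g = -60, so g = (2 - (-60))/2 = 62/2 = 31

31


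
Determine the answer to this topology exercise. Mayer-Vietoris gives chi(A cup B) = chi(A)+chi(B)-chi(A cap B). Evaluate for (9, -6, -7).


chi(A cup B) = chi(A) + chi(B) - chi(A cap B)
= 9 + (-6) - (-7)
= 10

10


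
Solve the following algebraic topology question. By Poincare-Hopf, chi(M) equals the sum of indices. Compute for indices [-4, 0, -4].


Poincare-Hopf: chi(M) = sum of indices of zeros.
chi = (-4) + (0) + (-4) = -8

-8


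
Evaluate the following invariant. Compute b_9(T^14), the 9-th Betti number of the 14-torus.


By the Kunneth formula, b_k(T^n) = C(n,k).
b_9(T^14) = C(14,9).
C(14,9) = 14!/(9!*5!) = 2002

2002


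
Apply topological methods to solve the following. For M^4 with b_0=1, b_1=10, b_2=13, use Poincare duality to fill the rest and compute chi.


By Poincare duality b_k = b_{4-k}, so full Betti numbers: b_0=1, b_1=10, b_2=13, b_3=10, b_4=1.
chi = sum (-1)^k b_k = -5

-5


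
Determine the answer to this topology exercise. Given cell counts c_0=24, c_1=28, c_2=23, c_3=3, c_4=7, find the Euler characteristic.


chi = sum_k (-1)^k c_k.
= (-1)^0*24 + (-1)^1*28 + (-1)^2*23 + (-1)^3*3 + (-1)^4*7
= (24) + (-28) + (23) + (-3) + (7)
= 23

23


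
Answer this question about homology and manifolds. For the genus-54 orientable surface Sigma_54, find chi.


For a closed orientable surface of genus g: chi = 2 - 2g.
Here g = 54.
chi = 2 - 2*54 = 2 - 108 = -106

-106


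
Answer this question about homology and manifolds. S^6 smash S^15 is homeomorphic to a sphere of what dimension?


S^m ^ S^n = S^{m+n}.
k = 6 + 15 = 21

21


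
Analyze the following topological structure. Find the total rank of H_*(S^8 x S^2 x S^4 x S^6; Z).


Total Betti number is multiplicative under products.
Each S^d (d>=1) has total Betti number 2.
There are 4 sphere factors.
Total = 2^4 = 16

16


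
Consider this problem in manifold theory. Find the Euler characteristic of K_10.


K_10: V = 10, E = C(10,2) = 45.
chi = V - E = 10 - 45 = -35

-35


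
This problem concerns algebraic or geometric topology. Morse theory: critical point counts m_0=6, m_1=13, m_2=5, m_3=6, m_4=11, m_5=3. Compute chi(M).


Morse theory: chi(M) = sum_k (-1)^k m_k where m_k = #(index-k critical points).
= (6) + (-13) + (5) + (-6) + (11) + (-3) = 0

0


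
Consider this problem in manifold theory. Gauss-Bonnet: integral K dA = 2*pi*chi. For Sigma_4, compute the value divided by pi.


Gauss-Bonnet: integral K dA = 2*pi*chi(M).
chi(Sigma_4) = 2 - 2*4 = -6.
(integral K dA)/pi = 2*chi = 2*(-6) = -12

-12


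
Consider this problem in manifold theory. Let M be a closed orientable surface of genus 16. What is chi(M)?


For a closed orientable surface of genus g: chi = 2 - 2g.
Here g = 16.
chi = 2 - 2*16 = 2 - 32 = -30

-30


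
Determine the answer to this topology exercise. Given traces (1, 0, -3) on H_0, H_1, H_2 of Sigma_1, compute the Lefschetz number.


L(f) = tr(f_0*) - tr(f_1*) + tr(f_2*).
= 1 - (0) + (-3)
= -2

-2


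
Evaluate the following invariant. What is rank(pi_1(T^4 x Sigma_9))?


pi_1(A x B) = pi_1(A) x pi_1(B); rank of abelianization = b_1.
b_1(T^4) = 4, b_1(Sigma_9) = 2*9 = 18.
b_1(product) = 4 + 18 = 22

22


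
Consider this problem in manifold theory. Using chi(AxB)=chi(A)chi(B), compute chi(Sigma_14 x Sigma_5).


chi(Sigma_14) = 2 - 2*14 = -26
chi(Sigma_5) = 2 - 2*5 = -8
chi(product) = (-26) * (-8) = 208

208


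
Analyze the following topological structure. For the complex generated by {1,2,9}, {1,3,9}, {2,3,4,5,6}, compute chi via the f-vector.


Enumerate all faces; f-vector: f_0=7, f_1=15, f_2=12, f_3=5, f_4=1.
chi = sum (-1)^k f_k = 0

0


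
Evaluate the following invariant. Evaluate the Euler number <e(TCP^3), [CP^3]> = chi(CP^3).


For any closed oriented manifold, <e(TM),[M]> = chi(M).
chi(CP^3) = 3+1 = 4

4


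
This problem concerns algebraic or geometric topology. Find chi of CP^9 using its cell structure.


CP^9 has one cell in each even dimension 0, 2, ..., 2*9 (9+1 cells total).
All cells are even-dimensional, so chi = number of cells.
chi = 9 + 1 = 10

10


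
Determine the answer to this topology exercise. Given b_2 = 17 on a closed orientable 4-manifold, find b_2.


Poincare duality for closed orientable n-manifolds: b_k = b_{n-k}.
Here n = 4, so b_2 = b_2 = 17

17


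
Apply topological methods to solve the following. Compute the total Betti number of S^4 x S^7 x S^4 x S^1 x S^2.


Total Betti number is multiplicative under products.
Each S^d (d>=1) has total Betti number 2.
There are 5 sphere factors.
Total = 2^5 = 32

32


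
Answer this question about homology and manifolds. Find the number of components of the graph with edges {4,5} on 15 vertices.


Run DFS/union-find over 15 vertices.
V = 15, E = 1.
Number of components = 14

14


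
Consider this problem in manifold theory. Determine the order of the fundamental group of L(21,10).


pi_1(L(p,q)) = Z/pZ for any q coprime to p.
|pi_1(L(21,10))| = 21

21


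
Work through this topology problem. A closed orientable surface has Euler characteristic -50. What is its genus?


chi = 2 - 2g for closed orientable surfaces.
-50 = 2 - 2g
2g = 2 - (-50) = 52
g = 26

26


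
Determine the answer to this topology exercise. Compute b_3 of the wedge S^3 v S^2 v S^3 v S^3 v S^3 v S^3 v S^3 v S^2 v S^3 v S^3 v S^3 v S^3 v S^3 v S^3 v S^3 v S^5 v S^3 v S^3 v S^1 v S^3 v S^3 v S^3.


For a wedge of spheres, H_k (k>0) is free on one generator per sphere of dimension k.
Spheres of dimension 3: count = 18.
b_3 = 18

18


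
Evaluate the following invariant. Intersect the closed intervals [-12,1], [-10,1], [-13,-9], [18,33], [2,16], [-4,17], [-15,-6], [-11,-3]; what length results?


Intersection = [max(a_i), min(b_i)] = [18, -9].
Since 18 > -9, the intersection is empty.
Length = 0

0


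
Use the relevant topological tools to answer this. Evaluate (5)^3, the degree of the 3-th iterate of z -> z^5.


deg(f) = 5. Degree is multiplicative: deg(f^3) = (deg f)^3.
deg(f^3) = (5)^3 = 125

125


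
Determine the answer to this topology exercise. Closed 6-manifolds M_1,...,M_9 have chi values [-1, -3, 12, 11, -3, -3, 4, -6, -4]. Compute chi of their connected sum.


For n-manifolds: chi(A#B) = chi(A) + chi(B) - chi(S^6).
chi(S^6) = 1 + (-1)^6 = 2.
chi(#) = (sum chi_i) - (9-1)*chi(S^6) = 7 - 8*2 = -9

-9


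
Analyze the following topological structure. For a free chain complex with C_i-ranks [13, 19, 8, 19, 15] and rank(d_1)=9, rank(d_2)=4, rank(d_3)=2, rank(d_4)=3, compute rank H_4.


rank H_k = rank(ker d_k) - rank(im d_{k+1}).
rank(ker d_4) = rank(C_4) - rank(d_4) = 15 - 3 = 12.
rank(im d_{4+1}) = 0.
rank H_4 = 12 - 0 = 12

12


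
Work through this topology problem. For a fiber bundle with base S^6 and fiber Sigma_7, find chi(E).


chi(S^6) = 2 (n even), chi(Sigma_7) = 2 - 2*7 = -12.
chi(E) = 2 * (-12) = -24

-24


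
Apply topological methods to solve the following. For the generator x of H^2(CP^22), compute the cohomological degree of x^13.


|x| = 2 in H^*(CP^n).
|x^13| = 13 * |x| = 13 * 2 = 26

26


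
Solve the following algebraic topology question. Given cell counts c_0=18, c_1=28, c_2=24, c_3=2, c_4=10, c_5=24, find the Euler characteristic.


chi = sum_k (-1)^k c_k.
= (-1)^0*18 + (-1)^1*28 + (-1)^2*24 + (-1)^3*2 + (-1)^4*10 + (-1)^5*24
= (18) + (-28) + (24) + (-2) + (10) + (-24)
= -2

-2


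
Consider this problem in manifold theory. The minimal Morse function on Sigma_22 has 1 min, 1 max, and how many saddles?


A perfect Morse function has m_k = b_k.
For Sigma_22: b_0=1, b_1=2g=44, b_2=1.
Saddles m_1 = 2g = 44

44


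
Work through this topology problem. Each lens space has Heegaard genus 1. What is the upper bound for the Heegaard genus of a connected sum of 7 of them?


Heegaard genus satisfies g(A#B) <= g(A) + g(B).
Each lens space has g = 1.
Upper bound: 7 * 1 = 7

7


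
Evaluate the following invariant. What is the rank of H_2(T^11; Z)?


By the Kunneth formula, b_k(T^n) = C(n,k).
b_2(T^11) = C(11,2).
C(11,2) = 11!/(2!*9!) = 55

55


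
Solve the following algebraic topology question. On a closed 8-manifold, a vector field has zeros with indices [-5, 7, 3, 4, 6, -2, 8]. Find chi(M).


Poincare-Hopf: chi(M) = sum of indices of zeros.
chi = (-5) + (7) + (3) + (4) + (6) + (-2) + (8) = 21

21


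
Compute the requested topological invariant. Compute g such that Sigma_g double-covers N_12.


chi(N_12) = 2 - 12 = -10.
Double cover: chi(Sigma_g) = 2 * chi(N_12) = 2*(-10) = -20.
2 - 2g = -20, so g = (2 - (-20))/2 = 22/2 = 11

11


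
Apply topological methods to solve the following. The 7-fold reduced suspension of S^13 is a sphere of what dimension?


Each suspension raises dimension by 1: Sigma S^n = S^{n+1}.
Sigma^7 S^13 = S^{13+7} = S^20

20


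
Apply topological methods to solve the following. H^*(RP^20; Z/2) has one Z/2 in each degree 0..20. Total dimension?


H^k(RP^20; Z/2) = Z/2 for each 0 <= k <= 20.
Total dimension = 20 + 1 = 21

21


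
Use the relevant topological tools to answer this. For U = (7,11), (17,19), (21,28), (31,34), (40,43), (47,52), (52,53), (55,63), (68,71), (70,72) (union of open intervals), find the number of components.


Sort and merge overlapping open intervals.
Merged: (7,11), (17,19), (21,28), (31,34), (40,43), (47,52), (52,53), (55,63), (68,72).
Number of components = 9

9


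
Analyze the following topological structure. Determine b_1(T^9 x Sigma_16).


pi_1(A x B) = pi_1(A) x pi_1(B); rank of abelianization = b_1.
b_1(T^9) = 9, b_1(Sigma_16) = 2*16 = 32.
b_1(product) = 9 + 32 = 41

41


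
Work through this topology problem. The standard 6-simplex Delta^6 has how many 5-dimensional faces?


Delta^6 has 6+1 vertices. A 5-face is a choice of 5+1 vertices.
f_5 = C(6+1, 5+1) = C(7,6) = 7

7


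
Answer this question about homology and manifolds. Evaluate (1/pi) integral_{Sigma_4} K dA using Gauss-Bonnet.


Gauss-Bonnet: integral K dA = 2*pi*chi(M).
chi(Sigma_4) = 2 - 2*4 = -6.
(integral K dA)/pi = 2*chi = 2*(-6) = -12

-12


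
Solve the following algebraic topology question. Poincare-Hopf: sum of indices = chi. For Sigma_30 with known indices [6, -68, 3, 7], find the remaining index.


Poincare-Hopf: sum of indices = chi(M).
chi(Sigma_30) = 2 - 2*30 = -58.
Sum of known indices = -52.
x = chi - (sum known) = -58 - (-52) = -6

-6


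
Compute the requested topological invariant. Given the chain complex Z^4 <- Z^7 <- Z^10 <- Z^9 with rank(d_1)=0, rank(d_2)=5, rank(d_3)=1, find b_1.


rank H_k = rank(ker d_k) - rank(im d_{k+1}).
rank(ker d_1) = rank(C_1) - rank(d_1) = 7 - 0 = 7.
rank(im d_{1+1}) = 5.
rank H_1 = 7 - 5 = 2

2


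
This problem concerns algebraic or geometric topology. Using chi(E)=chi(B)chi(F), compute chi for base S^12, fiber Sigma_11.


chi(S^12) = 2 (n even), chi(Sigma_11) = 2 - 2*11 = -20.
chi(E) = 2 * (-20) = -40

-40


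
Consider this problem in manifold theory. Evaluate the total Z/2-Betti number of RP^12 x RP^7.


dim H^*(RP^n; Z/2) = n+1 (one Z/2 in each degree 0..n).
Total Betti number is multiplicative.
Total = (12+1) * (7+1) = 13 * 8 = 104

104


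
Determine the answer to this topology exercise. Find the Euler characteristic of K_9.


K_9: V = 9, E = C(9,2) = 36.
chi = V - E = 9 - 36 = -27

-27


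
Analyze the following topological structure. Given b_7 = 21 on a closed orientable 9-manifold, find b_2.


Poincare duality for closed orientable n-manifolds: b_k = b_{n-k}.
Here n = 9, so b_2 = b_7 = 21

21


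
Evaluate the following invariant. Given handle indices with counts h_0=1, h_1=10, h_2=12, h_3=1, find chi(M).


Handles of index k contribute (-1)^k to chi (same as CW cells).
chi = (1) + (-10) + (12) + (-1) = 2

2


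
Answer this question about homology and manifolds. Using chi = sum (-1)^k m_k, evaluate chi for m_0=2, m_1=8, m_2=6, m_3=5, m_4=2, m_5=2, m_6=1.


Morse theory: chi(M) = sum_k (-1)^k m_k where m_k = #(index-k critical points).
= (2) + (-8) + (6) + (-5) + (2) + (-2) + (1) = -4

-4


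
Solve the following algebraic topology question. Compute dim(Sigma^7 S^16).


Each suspension raises dimension by 1: Sigma S^n = S^{n+1}.
Sigma^7 S^16 = S^{16+7} = S^23

23


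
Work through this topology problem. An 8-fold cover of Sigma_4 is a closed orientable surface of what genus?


For an n-sheeted cover: chi(E) = n * chi(B).
chi(Sigma_4) = 2 - 2*4 = -6.
chi(E) = 8 * (-6) = -48.
genus(E) = (2 - chi(E))/2 = (2 - (-48))/2 = 50/2 = 25

25


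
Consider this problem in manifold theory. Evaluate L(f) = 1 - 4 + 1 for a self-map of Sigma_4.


L(f) = tr(f_0*) - tr(f_1*) + tr(f_2*).
= 1 - (4) + (1)
= -2

-2


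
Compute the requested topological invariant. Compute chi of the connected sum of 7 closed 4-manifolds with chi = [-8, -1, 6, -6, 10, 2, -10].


For n-manifolds: chi(A#B) = chi(A) + chi(B) - chi(S^4).
chi(S^4) = 1 + (-1)^4 = 2.
chi(#) = (sum chi_i) - (7-1)*chi(S^4) = -7 - 6*2 = -19

-19


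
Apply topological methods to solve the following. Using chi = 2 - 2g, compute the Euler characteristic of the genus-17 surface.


For a closed orientable surface of genus g: chi = 2 - 2g.
Here g = 17.
chi = 2 - 2*17 = 2 - 34 = -32

-32


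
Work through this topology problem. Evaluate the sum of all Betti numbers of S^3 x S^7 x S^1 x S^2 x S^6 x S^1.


Total Betti number is multiplicative under products.
Each S^d (d>=1) has total Betti number 2.
There are 6 sphere factors.
Total = 2^6 = 64

64


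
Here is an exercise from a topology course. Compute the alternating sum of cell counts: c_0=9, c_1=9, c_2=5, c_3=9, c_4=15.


chi = sum_k (-1)^k c_k.
= (-1)^0*9 + (-1)^1*9 + (-1)^2*5 + (-1)^3*9 + (-1)^4*15
= (9) + (-9) + (5) + (-9) + (15)
= 11

11


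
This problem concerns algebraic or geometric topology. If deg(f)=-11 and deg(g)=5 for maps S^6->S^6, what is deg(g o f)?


Degree is multiplicative under composition: deg(g o f) = deg(g) * deg(f).
= 5 * -11 = -55

-55


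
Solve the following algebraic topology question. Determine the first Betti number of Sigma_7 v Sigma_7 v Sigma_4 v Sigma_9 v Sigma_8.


For a wedge X v Y: reduced H_k(X v Y) = H_k(X) + H_k(Y).
Each Sigma_g contributes b_1 = 2g.
b_1 = 14 + 14 + 8 + 18 + 16 = 70

70


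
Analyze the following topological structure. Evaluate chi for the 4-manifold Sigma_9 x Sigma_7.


chi(Sigma_9) = 2 - 2*9 = -16
chi(Sigma_7) = 2 - 2*7 = -12
chi(product) = (-16) * (-12) = 192

192


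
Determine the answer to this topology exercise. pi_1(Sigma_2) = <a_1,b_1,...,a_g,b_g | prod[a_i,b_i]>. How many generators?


Standard presentation: pi_1(Sigma_g) = <a_1,b_1,...,a_g,b_g | [a_1,b_1]...[a_g,b_g] = 1>.
Number of generators = 2g = 2*2 = 4

4


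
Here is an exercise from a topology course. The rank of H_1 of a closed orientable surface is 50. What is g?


For a closed orientable surface: b_1 = 2g.
50 = 2g
g = 50 / 2 = 25

25


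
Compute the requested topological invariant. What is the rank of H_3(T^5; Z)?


By the Kunneth formula, b_k(T^n) = C(n,k).
b_3(T^5) = C(5,3).
C(5,3) = 5!/(3!*2!) = 10

10


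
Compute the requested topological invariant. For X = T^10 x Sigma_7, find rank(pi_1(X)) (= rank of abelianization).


pi_1(A x B) = pi_1(A) x pi_1(B); rank of abelianization = b_1.
b_1(T^10) = 10, b_1(Sigma_7) = 2*7 = 14.
b_1(product) = 10 + 14 = 24

24


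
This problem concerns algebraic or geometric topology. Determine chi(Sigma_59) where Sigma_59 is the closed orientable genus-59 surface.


For a closed orientable surface of genus g: chi = 2 - 2g.
Here g = 59.
chi = 2 - 2*59 = 2 - 118 = -116

-116


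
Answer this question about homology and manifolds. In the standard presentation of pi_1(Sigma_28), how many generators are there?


Standard presentation: pi_1(Sigma_g) = <a_1,b_1,...,a_g,b_g | [a_1,b_1]...[a_g,b_g] = 1>.
Number of generators = 2g = 2*28 = 56

56


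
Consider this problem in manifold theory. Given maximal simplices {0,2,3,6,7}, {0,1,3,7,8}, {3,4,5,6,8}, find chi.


Enumerate all faces; f-vector: f_0=9, f_1=25, f_2=29, f_3=15, f_4=3.
chi = sum (-1)^k f_k = 1

1


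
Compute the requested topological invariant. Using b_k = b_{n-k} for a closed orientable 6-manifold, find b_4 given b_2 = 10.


Poincare duality for closed orientable n-manifolds: b_k = b_{n-k}.
Here n = 6, so b_4 = b_2 = 10

10


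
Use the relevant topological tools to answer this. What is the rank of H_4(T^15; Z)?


By the Kunneth formula, b_k(T^n) = C(n,k).
b_4(T^15) = C(15,4).
C(15,4) = 15!/(4!*11!) = 1365

1365


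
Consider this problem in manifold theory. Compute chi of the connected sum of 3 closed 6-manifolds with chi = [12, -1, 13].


For n-manifolds: chi(A#B) = chi(A) + chi(B) - chi(S^6).
chi(S^6) = 1 + (-1)^6 = 2.
chi(#) = (sum chi_i) - (3-1)*chi(S^6) = 24 - 2*2 = 20

20


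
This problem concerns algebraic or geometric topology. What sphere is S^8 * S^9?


Join of spheres: S^m * S^n = S^{m+n+1}.
dim = 8 + 9 + 1 = 18

18


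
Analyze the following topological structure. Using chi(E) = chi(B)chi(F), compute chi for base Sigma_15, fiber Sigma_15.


For a fiber bundle F -> E -> B (with CW structure): chi(E) = chi(B) * chi(F).
chi(Sigma_15) = -28, chi(Sigma_15) = -28.
chi(E) = (-28) * (-28) = 784

784


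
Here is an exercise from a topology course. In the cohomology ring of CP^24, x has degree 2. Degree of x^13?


|x| = 2 in H^*(CP^n).
|x^13| = 13 * |x| = 13 * 2 = 26

26


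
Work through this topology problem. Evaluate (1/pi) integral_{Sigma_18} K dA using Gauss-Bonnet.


Gauss-Bonnet: integral K dA = 2*pi*chi(M).
chi(Sigma_18) = 2 - 2*18 = -34.
(integral K dA)/pi = 2*chi = 2*(-34) = -68

-68


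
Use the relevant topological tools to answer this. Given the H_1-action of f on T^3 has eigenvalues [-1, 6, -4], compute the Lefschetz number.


For a torus self-map: L(f) = det(I - A) where A acts on H_1.
L(f) = (1--1) * (1-6) * (1--4) = 2 * -5 * 5 = -50

-50


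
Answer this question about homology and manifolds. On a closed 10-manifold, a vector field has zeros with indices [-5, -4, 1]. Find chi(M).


Poincare-Hopf: chi(M) = sum of indices of zeros.
chi = (-5) + (-4) + (1) = -8

-8


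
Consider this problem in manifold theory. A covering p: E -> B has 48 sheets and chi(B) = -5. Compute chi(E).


For a finite covering: chi(E) = (number of sheets) * chi(B).
chi(E) = 48 * (-5) = -240

-240


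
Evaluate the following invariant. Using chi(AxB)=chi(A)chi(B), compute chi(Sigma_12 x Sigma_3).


chi(Sigma_12) = 2 - 2*12 = -22
chi(Sigma_3) = 2 - 2*3 = -4
chi(product) = (-22) * (-4) = 88

88


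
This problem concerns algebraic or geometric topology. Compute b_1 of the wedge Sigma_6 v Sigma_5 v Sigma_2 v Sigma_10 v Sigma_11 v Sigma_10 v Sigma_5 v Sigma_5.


For a wedge X v Y: reduced H_k(X v Y) = H_k(X) + H_k(Y).
Each Sigma_g contributes b_1 = 2g.
b_1 = 12 + 10 + 4 + 20 + 22 + 20 + 10 + 10 = 108

108


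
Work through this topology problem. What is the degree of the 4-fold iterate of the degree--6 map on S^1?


deg(f) = -6. Degree is multiplicative: deg(f^4) = (deg f)^4.
deg(f^4) = (-6)^4 = 1296

1296


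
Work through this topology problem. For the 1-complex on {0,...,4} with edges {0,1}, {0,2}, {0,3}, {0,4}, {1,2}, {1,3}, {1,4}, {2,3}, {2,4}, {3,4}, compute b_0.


Run DFS/union-find over 5 vertices.
V = 5, E = 10.
Number of components = 1

1


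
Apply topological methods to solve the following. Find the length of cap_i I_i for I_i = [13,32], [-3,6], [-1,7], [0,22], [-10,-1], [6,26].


Intersection = [max(a_i), min(b_i)] = [13, -1].
Since 13 > -1, the intersection is empty.
Length = 0

0


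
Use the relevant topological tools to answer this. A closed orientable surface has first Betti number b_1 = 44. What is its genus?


For a closed orientable surface: b_1 = 2g.
44 = 2g
g = 44 / 2 = 22

22


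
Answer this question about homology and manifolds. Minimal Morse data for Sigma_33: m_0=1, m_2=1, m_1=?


A perfect Morse function has m_k = b_k.
For Sigma_33: b_0=1, b_1=2g=66, b_2=1.
Saddles m_1 = 2g = 66

66


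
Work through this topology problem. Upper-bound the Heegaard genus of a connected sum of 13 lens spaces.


Heegaard genus satisfies g(A#B) <= g(A) + g(B).
Each lens space has g = 1.
Upper bound: 13 * 1 = 13

13


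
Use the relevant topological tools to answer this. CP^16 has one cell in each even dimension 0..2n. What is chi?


CP^16 has one cell in each even dimension 0, 2, ..., 2*16 (16+1 cells total).
All cells are even-dimensional, so chi = number of cells.
chi = 16 + 1 = 17

17


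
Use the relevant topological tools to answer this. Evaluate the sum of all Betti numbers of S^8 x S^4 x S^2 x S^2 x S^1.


Total Betti number is multiplicative under products.
Each S^d (d>=1) has total Betti number 2.
There are 5 sphere factors.
Total = 2^5 = 32

32


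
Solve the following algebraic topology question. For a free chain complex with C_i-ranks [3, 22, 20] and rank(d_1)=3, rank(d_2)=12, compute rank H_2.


rank H_k = rank(ker d_k) - rank(im d_{k+1}).
rank(ker d_2) = rank(C_2) - rank(d_2) = 20 - 12 = 8.
rank(im d_{2+1}) = 0.
rank H_2 = 8 - 0 = 8

8


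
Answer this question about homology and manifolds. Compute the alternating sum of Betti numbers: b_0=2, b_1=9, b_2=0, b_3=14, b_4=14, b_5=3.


chi = sum_k (-1)^k b_k.
= (2) + (-9) + (0) + (-14) + (14) + (-3)
= -10

-10


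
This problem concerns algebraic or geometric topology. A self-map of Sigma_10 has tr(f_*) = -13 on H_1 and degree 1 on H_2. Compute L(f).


L(f) = tr(f_0*) - tr(f_1*) + tr(f_2*).
= 1 - (-13) + (1)
= 15

15


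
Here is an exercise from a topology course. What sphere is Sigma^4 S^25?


Each suspension raises dimension by 1: Sigma S^n = S^{n+1}.
Sigma^4 S^25 = S^{25+4} = S^29

29


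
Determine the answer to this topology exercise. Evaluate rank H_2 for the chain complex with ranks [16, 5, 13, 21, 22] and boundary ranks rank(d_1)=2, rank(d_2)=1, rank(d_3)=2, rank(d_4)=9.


rank H_k = rank(ker d_k) - rank(im d_{k+1}).
rank(ker d_2) = rank(C_2) - rank(d_2) = 13 - 1 = 12.
rank(im d_{2+1}) = 2.
rank H_2 = 12 - 2 = 10

10


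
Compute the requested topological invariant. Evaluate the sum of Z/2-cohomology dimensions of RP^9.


H^k(RP^9; Z/2) = Z/2 for each 0 <= k <= 9.
Total dimension = 9 + 1 = 10

10


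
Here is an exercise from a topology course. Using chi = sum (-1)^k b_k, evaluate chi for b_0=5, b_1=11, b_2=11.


chi = sum_k (-1)^k b_k.
= (5) + (-11) + (11)
= 5

5


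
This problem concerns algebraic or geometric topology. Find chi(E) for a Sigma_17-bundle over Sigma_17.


For a fiber bundle F -> E -> B (with CW structure): chi(E) = chi(B) * chi(F).
chi(Sigma_17) = -32, chi(Sigma_17) = -32.
chi(E) = (-32) * (-32) = 1024

1024


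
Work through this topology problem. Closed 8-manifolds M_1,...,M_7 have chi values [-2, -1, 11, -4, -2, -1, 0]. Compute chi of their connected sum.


For n-manifolds: chi(A#B) = chi(A) + chi(B) - chi(S^8).
chi(S^8) = 1 + (-1)^8 = 2.
chi(#) = (sum chi_i) - (7-1)*chi(S^8) = 1 - 6*2 = -11

-11


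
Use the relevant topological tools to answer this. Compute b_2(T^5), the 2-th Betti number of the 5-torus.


By the Kunneth formula, b_k(T^n) = C(n,k).
b_2(T^5) = C(5,2).
C(5,2) = 5!/(2!*3!) = 10

10


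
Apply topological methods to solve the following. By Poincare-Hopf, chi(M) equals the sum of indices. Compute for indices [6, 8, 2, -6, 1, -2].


Poincare-Hopf: chi(M) = sum of indices of zeros.
chi = (6) + (8) + (2) + (-6) + (1) + (-2) = 9

9


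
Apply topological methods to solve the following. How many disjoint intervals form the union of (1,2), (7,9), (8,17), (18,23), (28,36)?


Sort and merge overlapping open intervals.
Merged: (1,2), (7,17), (18,23), (28,36).
Number of components = 4

4


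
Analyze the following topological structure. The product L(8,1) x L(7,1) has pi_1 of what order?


pi_1(X x Y) = pi_1(X) x pi_1(Y).
pi_1(L(8,1)) = Z/8, pi_1(L(7,1)) = Z/7.
|Z/8 x Z/7| = 8 * 7 = 56

56


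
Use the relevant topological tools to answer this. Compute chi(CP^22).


CP^22 has one cell in each even dimension 0, 2, ..., 2*22 (22+1 cells total).
All cells are even-dimensional, so chi = number of cells.
chi = 22 + 1 = 23

23


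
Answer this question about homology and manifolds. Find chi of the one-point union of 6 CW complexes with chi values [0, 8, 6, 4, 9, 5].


chi(A v B) = chi(A) + chi(B) - 1 (one point identified).
For 6 spaces: chi = (sum chi_i) - (6 - 1).
sum = 32; chi = 32 - 5 = 27

27


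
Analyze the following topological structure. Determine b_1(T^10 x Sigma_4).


pi_1(A x B) = pi_1(A) x pi_1(B); rank of abelianization = b_1.
b_1(T^10) = 10, b_1(Sigma_4) = 2*4 = 8.
b_1(product) = 10 + 8 = 18

18


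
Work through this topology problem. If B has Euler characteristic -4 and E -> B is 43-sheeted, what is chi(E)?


For a finite covering: chi(E) = (number of sheets) * chi(B).
chi(E) = 43 * (-4) = -172

-172


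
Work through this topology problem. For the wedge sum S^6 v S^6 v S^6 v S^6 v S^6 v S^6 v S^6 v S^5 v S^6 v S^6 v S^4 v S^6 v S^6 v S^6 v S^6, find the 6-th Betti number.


For a wedge of spheres, H_k (k>0) is free on one generator per sphere of dimension k.
Spheres of dimension 6: count = 13.
b_6 = 13

13


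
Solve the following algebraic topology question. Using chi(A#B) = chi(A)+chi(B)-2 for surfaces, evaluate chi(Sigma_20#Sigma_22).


chi(Sigma_20) = 2 - 2*20 = -38
chi(Sigma_22) = 2 - 2*22 = -42
For surfaces: chi(A#B) = chi(A) + chi(B) - 2.
chi = -38 + -42 - 2 = -82

-82


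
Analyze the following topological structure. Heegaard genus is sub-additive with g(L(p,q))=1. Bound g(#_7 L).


Heegaard genus satisfies g(A#B) <= g(A) + g(B).
Each lens space has g = 1.
Upper bound: 7 * 1 = 7

7


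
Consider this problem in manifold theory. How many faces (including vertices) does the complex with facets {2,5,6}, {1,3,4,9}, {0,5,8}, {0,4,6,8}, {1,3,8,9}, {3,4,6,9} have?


Each maximal simplex on m vertices has 2^m - 1 nonempty faces.
Take the union (dedupe shared faces).
Total distinct faces = 51

51


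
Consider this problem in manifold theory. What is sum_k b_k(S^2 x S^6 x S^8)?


Total Betti number is multiplicative under products.
Each S^d (d>=1) has total Betti number 2.
There are 3 sphere factors.
Total = 2^3 = 8

8


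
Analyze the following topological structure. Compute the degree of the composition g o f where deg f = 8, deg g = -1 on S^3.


Degree is multiplicative under composition: deg(g o f) = deg(g) * deg(f).
= -1 * 8 = -8

-8


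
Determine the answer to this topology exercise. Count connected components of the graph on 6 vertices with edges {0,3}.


Run DFS/union-find over 6 vertices.
V = 6, E = 1.
Number of components = 5

5


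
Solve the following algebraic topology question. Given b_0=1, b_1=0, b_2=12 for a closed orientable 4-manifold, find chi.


By Poincare duality b_k = b_{4-k}, so full Betti numbers: b_0=1, b_1=0, b_2=12, b_3=0, b_4=1.
chi = sum (-1)^k b_k = 14

14


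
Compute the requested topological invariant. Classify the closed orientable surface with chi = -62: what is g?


chi = 2 - 2g for closed orientable surfaces.
-62 = 2 - 2g
2g = 2 - (-62) = 64
g = 32

32


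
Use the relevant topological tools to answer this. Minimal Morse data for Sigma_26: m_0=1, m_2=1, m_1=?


A perfect Morse function has m_k = b_k.
For Sigma_26: b_0=1, b_1=2g=52, b_2=1.
Saddles m_1 = 2g = 52

52


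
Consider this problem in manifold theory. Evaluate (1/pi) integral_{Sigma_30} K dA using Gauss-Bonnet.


Gauss-Bonnet: integral K dA = 2*pi*chi(M).
chi(Sigma_30) = 2 - 2*30 = -58.
(integral K dA)/pi = 2*chi = 2*(-58) = -116

-116


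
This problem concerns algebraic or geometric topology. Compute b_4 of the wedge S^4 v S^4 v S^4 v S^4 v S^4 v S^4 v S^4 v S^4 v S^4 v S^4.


For a wedge of spheres, H_k (k>0) is free on one generator per sphere of dimension k.
Spheres of dimension 4: count = 10.
b_4 = 10

10


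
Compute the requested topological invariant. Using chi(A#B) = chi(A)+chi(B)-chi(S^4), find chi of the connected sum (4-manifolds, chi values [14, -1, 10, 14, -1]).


For n-manifolds: chi(A#B) = chi(A) + chi(B) - chi(S^4).
chi(S^4) = 1 + (-1)^4 = 2.
chi(#) = (sum chi_i) - (5-1)*chi(S^4) = 36 - 4*2 = 28

28


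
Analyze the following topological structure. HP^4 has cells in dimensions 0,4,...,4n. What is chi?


HP^4 has one cell in each dimension 0, 4, ..., 4*4 (4+1 cells, all even-dim).
chi = 4 + 1 = 5

5


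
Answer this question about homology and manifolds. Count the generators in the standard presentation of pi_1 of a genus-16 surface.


Standard presentation: pi_1(Sigma_g) = <a_1,b_1,...,a_g,b_g | [a_1,b_1]...[a_g,b_g] = 1>.
Number of generators = 2g = 2*16 = 32

32


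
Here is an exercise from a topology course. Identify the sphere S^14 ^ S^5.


S^m ^ S^n = S^{m+n}.
k = 14 + 5 = 19

19


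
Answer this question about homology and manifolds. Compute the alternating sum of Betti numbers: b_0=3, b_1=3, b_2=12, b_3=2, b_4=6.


chi = sum_k (-1)^k b_k.
= (3) + (-3) + (12) + (-2) + (6)
= 16

16
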